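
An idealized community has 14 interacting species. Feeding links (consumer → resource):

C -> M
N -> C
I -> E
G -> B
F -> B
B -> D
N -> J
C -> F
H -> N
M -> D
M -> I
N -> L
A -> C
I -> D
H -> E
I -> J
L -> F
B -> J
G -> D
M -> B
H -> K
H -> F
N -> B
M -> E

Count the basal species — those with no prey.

4

Basal species (no prey listed): K, D, E, J.
Count: 4.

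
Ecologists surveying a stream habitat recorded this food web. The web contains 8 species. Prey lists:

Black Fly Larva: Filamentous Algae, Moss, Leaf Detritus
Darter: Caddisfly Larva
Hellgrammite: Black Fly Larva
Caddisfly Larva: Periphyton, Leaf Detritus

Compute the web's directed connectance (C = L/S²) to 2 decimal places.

C = 0.11

The web has S = 8 species and L = 7 feeding links.
C = L / S² = 7 / 64 = 0.1094 ≈ 0.11.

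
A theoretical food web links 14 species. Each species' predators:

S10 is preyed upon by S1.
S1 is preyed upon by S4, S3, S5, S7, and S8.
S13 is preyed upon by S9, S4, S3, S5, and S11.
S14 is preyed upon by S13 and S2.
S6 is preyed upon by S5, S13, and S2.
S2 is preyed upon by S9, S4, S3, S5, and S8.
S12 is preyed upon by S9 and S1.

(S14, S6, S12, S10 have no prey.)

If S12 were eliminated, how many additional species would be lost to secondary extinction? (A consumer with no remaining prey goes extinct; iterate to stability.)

Remove S12.
Every predator of it retains at least one other prey: S1 still has S10; S9 still has S13, S2.
No consumer loses all prey, so no secondary extinctions occur.

0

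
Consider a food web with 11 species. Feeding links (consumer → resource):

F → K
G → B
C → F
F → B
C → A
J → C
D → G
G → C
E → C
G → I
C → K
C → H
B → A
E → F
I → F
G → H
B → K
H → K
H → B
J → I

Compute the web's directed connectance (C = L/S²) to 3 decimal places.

The web has S = 11 species and L = 20 feeding links.
C = L / S² = 20 / 121 = 0.1653 ≈ 0.165.

C = 0.165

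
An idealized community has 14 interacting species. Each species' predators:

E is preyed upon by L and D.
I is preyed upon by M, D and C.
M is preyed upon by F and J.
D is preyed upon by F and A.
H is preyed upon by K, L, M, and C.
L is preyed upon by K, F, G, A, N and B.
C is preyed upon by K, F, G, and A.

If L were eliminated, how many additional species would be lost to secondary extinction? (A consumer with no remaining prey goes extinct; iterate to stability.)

2

Remove L.
Round 1: N (all prey gone), B (all prey gone) → extinct.
No further losses. Total secondary extinctions: 2.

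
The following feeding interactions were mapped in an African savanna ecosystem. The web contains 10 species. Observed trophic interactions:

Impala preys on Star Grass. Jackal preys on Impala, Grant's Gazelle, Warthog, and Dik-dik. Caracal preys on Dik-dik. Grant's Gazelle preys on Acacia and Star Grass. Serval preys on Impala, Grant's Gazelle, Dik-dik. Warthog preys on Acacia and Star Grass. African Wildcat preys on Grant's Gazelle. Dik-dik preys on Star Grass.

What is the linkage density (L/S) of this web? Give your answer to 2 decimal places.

L/S = 1.50

There are L = 15 links among S = 10 species.
L/S = 15/10 = 1.5000 ≈ 1.50.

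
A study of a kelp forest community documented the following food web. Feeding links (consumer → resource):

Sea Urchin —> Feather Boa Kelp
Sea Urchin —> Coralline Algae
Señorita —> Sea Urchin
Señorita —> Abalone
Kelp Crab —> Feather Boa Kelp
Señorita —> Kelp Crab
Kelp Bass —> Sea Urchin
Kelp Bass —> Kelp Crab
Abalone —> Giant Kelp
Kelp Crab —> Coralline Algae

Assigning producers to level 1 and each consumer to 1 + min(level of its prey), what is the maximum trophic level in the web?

Producers (level 1): Feather Boa Kelp, Coralline Algae, Giant Kelp.
Following each consumer down to its lowest-level prey: Giant Kelp → Abalone → Señorita (levels 1 through 3).
All prey of Señorita (Abalone 2, Kelp Crab 2, Sea Urchin 2) are at level 2 or above, so Señorita is at level 1 + 2 = 3.
Every consumer has at least one prey at level 2 or below, so none exceeds level 3.

3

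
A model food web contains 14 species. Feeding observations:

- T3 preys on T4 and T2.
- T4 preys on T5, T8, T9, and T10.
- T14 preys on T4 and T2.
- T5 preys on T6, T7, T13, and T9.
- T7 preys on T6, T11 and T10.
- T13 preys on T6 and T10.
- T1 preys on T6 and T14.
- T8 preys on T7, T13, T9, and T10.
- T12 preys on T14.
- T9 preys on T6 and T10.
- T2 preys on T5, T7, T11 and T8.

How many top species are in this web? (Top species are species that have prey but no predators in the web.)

3

Top species (has prey, but nothing eats it): T3, T1, T12.
Count: 3.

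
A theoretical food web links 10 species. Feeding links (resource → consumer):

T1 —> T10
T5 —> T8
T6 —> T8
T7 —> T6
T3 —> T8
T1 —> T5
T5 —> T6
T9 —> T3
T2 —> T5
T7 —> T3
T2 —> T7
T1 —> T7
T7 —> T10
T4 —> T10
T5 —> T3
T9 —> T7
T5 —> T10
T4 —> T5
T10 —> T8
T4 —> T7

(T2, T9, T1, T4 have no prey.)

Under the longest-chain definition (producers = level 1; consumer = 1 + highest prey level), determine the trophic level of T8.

T2 is a producer → level 1.
T5 eats T2 (level 1); other prey at levels: T1 1, T4 1 → level 2.
T3 eats T5 (level 2); other prey at levels: T9 1, T7 2 → level 3.
T8 eats T3 (level 3); other prey at levels: T5 2, T10 3, T6 3 → level 4.

Trophic level 4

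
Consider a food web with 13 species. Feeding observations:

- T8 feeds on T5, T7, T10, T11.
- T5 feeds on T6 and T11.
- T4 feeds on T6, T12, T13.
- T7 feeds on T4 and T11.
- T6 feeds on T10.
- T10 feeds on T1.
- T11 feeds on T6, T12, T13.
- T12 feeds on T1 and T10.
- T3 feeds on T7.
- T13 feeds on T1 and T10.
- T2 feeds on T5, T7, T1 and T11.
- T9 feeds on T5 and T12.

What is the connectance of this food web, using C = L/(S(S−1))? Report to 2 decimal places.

The web has S = 13 species and L = 27 feeding links.
C = L / (S(S−1)) = 27 / 156 = 0.1731 ≈ 0.17.

C = 0.17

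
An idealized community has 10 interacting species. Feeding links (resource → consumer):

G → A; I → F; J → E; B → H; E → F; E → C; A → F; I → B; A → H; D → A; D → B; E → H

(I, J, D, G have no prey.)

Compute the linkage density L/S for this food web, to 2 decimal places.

There are L = 12 links among S = 10 species.
L/S = 12/10 = 1.2000 ≈ 1.20.

L/S = 1.20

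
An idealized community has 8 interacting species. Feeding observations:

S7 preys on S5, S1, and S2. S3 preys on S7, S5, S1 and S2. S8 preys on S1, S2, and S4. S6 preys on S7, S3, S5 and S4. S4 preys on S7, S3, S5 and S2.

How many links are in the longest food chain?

4 links

One longest chain: S5 → S7 → S3 → S4 → S6.
It has 5 species and 4 links.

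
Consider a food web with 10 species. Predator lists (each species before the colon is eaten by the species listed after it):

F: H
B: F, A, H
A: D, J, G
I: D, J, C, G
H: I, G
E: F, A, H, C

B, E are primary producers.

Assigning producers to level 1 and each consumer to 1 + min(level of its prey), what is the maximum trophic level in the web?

Producers (level 1): B, E.
Following each consumer down to its lowest-level prey: B → A → D (levels 1 through 3).
All prey of D (A 2, I 3) are at level 2 or above, so D is at level 1 + 2 = 3.
Every consumer has at least one prey at level 2 or below, so none exceeds level 3.

3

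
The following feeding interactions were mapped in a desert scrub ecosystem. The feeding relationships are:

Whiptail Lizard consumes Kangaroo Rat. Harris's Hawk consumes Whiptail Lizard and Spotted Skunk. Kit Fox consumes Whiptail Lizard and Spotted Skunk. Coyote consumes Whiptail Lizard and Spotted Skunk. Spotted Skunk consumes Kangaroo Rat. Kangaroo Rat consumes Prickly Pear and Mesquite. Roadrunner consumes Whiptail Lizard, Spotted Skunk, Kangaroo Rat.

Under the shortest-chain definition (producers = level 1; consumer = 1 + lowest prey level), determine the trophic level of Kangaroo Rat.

Trophic level 2

Prickly Pear is a producer → level 1.
Kangaroo Rat eats Prickly Pear → level 2.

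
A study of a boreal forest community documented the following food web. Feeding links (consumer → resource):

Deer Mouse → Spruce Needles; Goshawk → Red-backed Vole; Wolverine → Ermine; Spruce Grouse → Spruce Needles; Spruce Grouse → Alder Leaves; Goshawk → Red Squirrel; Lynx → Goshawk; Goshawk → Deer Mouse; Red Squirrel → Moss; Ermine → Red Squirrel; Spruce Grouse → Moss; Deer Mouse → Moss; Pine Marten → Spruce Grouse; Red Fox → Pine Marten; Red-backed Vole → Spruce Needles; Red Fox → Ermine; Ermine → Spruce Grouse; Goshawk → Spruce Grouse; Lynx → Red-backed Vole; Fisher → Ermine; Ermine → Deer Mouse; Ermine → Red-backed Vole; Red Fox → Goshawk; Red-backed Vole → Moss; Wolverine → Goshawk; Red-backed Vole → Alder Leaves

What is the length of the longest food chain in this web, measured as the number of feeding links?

One longest chain: Moss → Red Squirrel → Goshawk → Lynx.
It has 4 species and 3 links.

3 links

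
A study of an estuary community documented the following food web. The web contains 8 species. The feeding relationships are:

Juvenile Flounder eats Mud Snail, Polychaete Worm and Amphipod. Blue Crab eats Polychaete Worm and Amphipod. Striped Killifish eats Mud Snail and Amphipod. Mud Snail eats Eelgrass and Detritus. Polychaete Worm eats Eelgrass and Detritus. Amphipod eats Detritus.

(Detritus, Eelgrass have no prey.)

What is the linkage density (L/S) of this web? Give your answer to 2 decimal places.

There are L = 12 links among S = 8 species.
L/S = 12/8 = 1.5000 ≈ 1.50.

L/S = 1.50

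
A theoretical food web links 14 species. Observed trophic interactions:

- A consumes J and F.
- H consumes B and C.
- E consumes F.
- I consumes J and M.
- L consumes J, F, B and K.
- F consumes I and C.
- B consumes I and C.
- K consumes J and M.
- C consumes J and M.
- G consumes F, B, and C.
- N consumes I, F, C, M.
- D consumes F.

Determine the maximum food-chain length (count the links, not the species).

One longest chain: J → I → B → H.
It has 4 species and 3 links.

3 links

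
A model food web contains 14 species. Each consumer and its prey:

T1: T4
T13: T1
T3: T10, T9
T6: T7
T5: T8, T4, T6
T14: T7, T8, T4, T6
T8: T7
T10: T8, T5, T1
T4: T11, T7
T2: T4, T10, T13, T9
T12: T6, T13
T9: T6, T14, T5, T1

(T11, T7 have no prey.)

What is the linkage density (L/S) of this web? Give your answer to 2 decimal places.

L/S = 2.00

There are L = 28 links among S = 14 species.
L/S = 28/14 = 2.0000 ≈ 2.00.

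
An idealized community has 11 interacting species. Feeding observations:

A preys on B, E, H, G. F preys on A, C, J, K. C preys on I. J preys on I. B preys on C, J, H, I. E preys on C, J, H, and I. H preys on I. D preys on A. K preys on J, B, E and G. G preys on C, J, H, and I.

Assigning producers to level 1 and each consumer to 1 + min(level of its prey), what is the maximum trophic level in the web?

4

Producers (level 1): I.
Following each consumer down to its lowest-level prey: I → H → A → D (levels 1 through 4).
All prey of D (A 3) are at level 3 or above, so D is at level 1 + 3 = 4.
Every consumer has at least one prey at level 3 or below, so none exceeds level 4.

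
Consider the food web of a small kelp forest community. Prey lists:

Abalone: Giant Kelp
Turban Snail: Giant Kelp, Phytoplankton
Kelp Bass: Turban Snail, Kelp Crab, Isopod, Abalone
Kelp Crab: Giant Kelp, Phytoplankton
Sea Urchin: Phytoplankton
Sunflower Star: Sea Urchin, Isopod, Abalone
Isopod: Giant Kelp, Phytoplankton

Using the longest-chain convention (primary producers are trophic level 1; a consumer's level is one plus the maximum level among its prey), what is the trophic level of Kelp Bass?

Giant Kelp is a producer → level 1.
Turban Snail eats Giant Kelp (level 1); other prey at levels: Phytoplankton 1 → level 2.
Kelp Bass eats Turban Snail (level 2); other prey at levels: Kelp Crab 2, Isopod 2, Abalone 2 → level 3.

Trophic level 3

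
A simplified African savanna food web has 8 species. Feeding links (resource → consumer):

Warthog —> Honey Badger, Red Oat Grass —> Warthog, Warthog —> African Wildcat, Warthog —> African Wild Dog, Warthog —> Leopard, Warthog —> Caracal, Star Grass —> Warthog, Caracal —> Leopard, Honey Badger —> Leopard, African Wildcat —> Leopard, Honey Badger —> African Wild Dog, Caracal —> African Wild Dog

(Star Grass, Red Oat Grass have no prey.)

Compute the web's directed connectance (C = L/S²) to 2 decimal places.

The web has S = 8 species and L = 12 feeding links.
C = L / S² = 12 / 64 = 0.1875 ≈ 0.19.

C = 0.19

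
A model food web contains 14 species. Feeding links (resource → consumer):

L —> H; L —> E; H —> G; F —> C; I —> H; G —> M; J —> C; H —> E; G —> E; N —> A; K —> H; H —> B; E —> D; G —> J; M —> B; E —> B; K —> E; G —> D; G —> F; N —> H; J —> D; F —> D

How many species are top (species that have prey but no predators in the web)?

4

Top species (has prey, but nothing eats it): A, B, C, D.
Count: 4.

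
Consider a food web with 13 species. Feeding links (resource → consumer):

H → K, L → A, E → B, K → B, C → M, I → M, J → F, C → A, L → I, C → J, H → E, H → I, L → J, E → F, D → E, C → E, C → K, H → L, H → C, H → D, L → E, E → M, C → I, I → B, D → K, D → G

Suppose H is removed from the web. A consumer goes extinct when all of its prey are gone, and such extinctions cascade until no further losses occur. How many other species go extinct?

12

Remove H.
Round 1: D (all prey gone), L (all prey gone), C (all prey gone) → extinct.
Round 2: G (all prey gone), J (all prey gone), I (all prey gone), K (all prey gone), A (all prey gone), E (all prey gone) → extinct.
Round 3: F (all prey gone), M (all prey gone), B (all prey gone) → extinct.
No further losses. Total secondary extinctions: 12.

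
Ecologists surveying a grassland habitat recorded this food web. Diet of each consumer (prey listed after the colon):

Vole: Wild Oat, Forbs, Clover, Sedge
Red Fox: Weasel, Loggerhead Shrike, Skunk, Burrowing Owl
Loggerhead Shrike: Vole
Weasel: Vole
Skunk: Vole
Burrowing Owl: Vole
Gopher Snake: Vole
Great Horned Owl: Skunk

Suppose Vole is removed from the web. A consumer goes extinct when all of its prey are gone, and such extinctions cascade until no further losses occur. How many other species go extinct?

7

Remove Vole.
Round 1: Weasel (all prey gone), Loggerhead Shrike (all prey gone), Gopher Snake (all prey gone), Skunk (all prey gone), Burrowing Owl (all prey gone) → extinct.
Round 2: Red Fox (all prey gone), Great Horned Owl (all prey gone) → extinct.
No further losses. Total secondary extinctions: 7.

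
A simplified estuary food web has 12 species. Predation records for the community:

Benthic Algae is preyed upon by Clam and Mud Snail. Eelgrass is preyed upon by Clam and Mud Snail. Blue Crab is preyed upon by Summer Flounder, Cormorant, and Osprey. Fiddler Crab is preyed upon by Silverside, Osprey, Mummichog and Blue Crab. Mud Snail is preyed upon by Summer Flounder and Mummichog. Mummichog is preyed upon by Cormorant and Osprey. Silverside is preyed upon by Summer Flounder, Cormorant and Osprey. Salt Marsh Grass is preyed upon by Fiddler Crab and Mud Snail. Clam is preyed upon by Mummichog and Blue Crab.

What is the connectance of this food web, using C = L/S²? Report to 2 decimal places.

C = 0.15

The web has S = 12 species and L = 22 feeding links.
C = L / S² = 22 / 144 = 0.1528 ≈ 0.15.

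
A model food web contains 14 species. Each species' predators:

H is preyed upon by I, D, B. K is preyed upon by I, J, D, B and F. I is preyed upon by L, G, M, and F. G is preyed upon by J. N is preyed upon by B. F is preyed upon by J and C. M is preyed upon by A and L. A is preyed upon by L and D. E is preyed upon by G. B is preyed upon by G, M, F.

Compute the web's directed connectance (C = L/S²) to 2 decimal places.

C = 0.12

The web has S = 14 species and L = 24 feeding links.
C = L / S² = 24 / 196 = 0.1224 ≈ 0.12.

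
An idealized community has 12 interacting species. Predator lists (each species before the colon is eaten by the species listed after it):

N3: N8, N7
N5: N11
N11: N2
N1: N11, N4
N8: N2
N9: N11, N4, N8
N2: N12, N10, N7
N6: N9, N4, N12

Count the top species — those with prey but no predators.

Top species (has prey, but nothing eats it): N4, N12, N10, N7.
Count: 4.

4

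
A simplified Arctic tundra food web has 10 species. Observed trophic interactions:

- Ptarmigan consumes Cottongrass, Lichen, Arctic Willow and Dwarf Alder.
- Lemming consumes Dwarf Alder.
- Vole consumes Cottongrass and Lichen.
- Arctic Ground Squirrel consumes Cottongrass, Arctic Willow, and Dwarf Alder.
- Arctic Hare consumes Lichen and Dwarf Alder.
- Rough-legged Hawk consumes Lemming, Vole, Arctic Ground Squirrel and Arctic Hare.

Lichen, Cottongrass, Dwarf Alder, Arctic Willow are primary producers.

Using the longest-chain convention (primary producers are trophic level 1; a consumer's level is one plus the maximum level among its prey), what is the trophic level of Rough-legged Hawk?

Trophic level 3

Dwarf Alder is a producer → level 1.
Lemming eats Dwarf Alder → level 2.
Rough-legged Hawk eats Lemming (level 2); other prey at levels: Arctic Hare 2, Arctic Ground Squirrel 2, Vole 2 → level 3.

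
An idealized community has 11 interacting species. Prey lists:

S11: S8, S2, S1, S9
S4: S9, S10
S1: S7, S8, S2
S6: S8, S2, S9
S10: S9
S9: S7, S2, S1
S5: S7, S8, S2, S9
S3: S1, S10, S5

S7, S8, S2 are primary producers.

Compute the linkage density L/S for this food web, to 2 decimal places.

L/S = 2.09

There are L = 23 links among S = 11 species.
L/S = 23/11 = 2.0909 ≈ 2.09.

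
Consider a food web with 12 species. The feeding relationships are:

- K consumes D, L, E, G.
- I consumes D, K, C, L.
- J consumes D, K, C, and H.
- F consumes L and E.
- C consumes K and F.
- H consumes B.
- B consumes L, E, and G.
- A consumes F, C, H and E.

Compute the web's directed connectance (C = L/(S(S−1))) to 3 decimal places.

The web has S = 12 species and L = 24 feeding links.
C = L / (S(S−1)) = 24 / 132 = 0.1818 ≈ 0.182.

C = 0.182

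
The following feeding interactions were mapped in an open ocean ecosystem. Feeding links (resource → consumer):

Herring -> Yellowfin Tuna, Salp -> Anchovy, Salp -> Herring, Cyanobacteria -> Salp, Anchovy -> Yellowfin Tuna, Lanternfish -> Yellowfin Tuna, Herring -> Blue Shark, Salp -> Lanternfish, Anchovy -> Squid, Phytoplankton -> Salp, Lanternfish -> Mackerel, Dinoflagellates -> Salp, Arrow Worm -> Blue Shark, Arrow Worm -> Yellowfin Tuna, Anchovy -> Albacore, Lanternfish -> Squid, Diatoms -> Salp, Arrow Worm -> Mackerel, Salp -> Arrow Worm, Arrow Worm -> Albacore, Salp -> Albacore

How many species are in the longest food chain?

One longest chain: Diatoms → Salp → Herring → Blue Shark.
It has 4 species and 3 links.

4 species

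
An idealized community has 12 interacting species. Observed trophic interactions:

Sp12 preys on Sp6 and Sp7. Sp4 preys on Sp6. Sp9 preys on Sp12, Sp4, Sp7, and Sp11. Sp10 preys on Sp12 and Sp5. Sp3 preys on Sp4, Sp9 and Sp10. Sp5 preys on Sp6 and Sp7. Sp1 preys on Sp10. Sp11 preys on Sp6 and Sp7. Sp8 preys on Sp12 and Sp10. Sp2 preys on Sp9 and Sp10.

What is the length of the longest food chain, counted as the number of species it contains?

One longest chain: Sp7 → Sp11 → Sp9 → Sp2.
It has 4 species and 3 links.

4 species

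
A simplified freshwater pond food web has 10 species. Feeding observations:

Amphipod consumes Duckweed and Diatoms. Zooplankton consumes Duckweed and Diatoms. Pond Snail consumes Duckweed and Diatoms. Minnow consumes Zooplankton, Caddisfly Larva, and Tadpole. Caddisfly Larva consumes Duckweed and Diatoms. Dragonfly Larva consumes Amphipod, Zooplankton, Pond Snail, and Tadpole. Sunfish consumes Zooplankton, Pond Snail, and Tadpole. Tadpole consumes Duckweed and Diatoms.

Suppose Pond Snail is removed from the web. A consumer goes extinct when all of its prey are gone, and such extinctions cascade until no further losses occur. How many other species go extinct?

Remove Pond Snail.
Every predator of it retains at least one other prey: Dragonfly Larva still has Zooplankton, Amphipod, Tadpole; Sunfish still has Zooplankton, Tadpole.
No consumer loses all prey, so no secondary extinctions occur.

0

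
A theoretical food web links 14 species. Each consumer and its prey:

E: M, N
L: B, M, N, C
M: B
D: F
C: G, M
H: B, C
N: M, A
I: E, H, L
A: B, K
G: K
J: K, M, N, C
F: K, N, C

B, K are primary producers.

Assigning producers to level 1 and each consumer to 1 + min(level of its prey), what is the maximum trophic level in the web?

3

Producers (level 1): B, K.
Following each consumer down to its lowest-level prey: B → M → E (levels 1 through 3).
All prey of E (M 2, N 3) are at level 2 or above, so E is at level 1 + 2 = 3.
Every consumer has at least one prey at level 2 or below, so none exceeds level 3.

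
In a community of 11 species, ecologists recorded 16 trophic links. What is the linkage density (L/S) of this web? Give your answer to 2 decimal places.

L/S = 1.45

There are L = 16 links among S = 11 species.
L/S = 16/11 = 1.4545 ≈ 1.45.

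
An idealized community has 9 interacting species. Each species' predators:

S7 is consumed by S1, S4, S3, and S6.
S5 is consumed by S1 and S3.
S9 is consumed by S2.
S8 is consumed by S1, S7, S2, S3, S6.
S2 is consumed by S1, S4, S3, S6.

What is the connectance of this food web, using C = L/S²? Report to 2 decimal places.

C = 0.20

The web has S = 9 species and L = 16 feeding links.
C = L / S² = 16 / 81 = 0.1975 ≈ 0.20.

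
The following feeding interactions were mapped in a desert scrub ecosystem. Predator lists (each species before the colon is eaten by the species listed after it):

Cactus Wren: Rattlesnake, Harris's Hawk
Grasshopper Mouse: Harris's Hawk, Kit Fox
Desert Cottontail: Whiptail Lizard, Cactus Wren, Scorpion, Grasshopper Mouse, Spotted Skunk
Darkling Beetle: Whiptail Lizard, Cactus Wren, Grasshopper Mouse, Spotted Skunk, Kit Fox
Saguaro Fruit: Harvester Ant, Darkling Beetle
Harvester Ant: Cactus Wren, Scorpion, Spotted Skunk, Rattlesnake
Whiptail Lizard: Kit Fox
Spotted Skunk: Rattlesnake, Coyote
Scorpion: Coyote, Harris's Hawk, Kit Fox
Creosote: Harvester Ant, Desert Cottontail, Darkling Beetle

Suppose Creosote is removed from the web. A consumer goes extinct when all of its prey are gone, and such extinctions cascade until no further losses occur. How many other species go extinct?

1

Remove Creosote.
Round 1: Desert Cottontail (all prey gone) → extinct.
No further losses. Total secondary extinctions: 1.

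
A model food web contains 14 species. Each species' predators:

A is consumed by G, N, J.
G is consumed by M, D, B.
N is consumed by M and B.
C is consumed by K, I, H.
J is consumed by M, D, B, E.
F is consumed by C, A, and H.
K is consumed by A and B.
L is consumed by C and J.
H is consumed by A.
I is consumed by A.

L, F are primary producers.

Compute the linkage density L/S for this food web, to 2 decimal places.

L/S = 1.71

There are L = 24 links among S = 14 species.
L/S = 24/14 = 1.7143 ≈ 1.71.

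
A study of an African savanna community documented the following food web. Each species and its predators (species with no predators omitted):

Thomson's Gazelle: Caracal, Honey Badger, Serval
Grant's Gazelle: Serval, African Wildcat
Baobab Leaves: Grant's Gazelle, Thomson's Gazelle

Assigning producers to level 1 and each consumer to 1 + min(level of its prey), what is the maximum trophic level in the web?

3

Producers (level 1): Baobab Leaves.
Following each consumer down to its lowest-level prey: Baobab Leaves → Grant's Gazelle → Serval (levels 1 through 3).
All prey of Serval (Grant's Gazelle 2, Thomson's Gazelle 2) are at level 2 or above, so Serval is at level 1 + 2 = 3.
Every consumer has at least one prey at level 2 or below, so none exceeds level 3.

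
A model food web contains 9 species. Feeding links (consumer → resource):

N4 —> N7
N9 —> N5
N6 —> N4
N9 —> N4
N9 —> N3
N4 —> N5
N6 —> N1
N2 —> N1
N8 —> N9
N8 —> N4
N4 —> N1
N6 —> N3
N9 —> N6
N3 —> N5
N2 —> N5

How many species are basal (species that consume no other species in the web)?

Basal species (no prey listed): N7, N1, N5.
Count: 3.

3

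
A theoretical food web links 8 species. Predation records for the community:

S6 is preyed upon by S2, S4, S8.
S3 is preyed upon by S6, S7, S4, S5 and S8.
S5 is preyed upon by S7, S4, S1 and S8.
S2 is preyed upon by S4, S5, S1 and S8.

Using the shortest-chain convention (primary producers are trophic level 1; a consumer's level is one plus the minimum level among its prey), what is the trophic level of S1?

S3 is a producer → level 1.
S5 eats S3 → level 2.
S1 eats S5 → level 3.
No prey of S1 is below level 2, so 3 is the minimum.

Trophic level 3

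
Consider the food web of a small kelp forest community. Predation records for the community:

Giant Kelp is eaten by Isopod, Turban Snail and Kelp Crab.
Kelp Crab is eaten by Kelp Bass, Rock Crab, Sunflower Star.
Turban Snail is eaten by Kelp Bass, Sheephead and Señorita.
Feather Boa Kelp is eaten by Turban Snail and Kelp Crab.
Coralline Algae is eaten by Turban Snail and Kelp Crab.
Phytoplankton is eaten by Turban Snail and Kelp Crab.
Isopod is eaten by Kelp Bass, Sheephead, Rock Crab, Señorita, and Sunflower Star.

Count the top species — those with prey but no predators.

Top species (has prey, but nothing eats it): Rock Crab, Kelp Bass, Sheephead, Sunflower Star, Señorita.
Count: 5.

5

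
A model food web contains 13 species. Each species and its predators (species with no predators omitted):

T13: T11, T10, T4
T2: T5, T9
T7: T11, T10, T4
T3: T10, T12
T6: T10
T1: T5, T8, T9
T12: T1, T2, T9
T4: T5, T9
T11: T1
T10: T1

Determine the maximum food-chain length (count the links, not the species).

One longest chain: T13 → T11 → T1 → T5.
It has 4 species and 3 links.

3 links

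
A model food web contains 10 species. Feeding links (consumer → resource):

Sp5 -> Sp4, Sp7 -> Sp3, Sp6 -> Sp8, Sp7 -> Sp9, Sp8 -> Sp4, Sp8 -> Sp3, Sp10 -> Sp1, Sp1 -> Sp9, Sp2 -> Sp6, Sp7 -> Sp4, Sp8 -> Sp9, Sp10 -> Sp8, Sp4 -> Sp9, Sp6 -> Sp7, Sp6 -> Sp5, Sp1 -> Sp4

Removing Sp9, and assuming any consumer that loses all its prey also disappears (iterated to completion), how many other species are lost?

3

Remove Sp9.
Round 1: Sp4 (all prey gone) → extinct.
Round 2: Sp5 (all prey gone), Sp1 (all prey gone) → extinct.
No further losses. Total secondary extinctions: 3.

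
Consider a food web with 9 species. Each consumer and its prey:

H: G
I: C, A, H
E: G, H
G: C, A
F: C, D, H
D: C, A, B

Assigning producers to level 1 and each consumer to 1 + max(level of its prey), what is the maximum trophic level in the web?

4

Producers (level 1): C, A, B.
C → G → H → F gives F level 4.
No species has a prey at level 4, so no species reaches level 5.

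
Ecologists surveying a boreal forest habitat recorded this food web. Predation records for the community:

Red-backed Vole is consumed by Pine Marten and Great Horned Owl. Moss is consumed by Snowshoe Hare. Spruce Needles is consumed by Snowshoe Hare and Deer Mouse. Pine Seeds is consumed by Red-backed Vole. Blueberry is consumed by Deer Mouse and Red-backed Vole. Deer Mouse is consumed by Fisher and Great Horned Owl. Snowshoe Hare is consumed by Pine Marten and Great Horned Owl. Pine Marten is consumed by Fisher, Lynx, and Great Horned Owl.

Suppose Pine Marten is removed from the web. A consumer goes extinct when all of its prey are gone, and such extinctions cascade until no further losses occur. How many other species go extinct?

1

Remove Pine Marten.
Round 1: Lynx (all prey gone) → extinct.
No further losses. Total secondary extinctions: 1.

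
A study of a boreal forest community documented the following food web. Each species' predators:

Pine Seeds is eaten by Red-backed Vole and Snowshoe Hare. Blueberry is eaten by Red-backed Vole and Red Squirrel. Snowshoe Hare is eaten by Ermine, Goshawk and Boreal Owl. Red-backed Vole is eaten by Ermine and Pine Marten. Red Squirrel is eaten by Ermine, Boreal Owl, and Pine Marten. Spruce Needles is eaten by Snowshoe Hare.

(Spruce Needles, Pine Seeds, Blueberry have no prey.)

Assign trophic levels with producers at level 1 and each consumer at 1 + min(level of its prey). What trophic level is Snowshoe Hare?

Spruce Needles is a producer → level 1.
Snowshoe Hare eats Spruce Needles → level 2.

Trophic level 2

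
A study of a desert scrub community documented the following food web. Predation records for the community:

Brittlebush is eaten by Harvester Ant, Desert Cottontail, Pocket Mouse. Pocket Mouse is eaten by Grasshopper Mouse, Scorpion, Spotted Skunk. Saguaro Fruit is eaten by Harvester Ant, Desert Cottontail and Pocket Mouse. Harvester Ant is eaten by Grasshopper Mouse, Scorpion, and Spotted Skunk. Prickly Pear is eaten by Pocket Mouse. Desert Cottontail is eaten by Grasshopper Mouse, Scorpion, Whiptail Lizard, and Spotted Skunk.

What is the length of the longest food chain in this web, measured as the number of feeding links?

2 links

One longest chain: Saguaro Fruit → Pocket Mouse → Grasshopper Mouse.
It has 3 species and 2 links.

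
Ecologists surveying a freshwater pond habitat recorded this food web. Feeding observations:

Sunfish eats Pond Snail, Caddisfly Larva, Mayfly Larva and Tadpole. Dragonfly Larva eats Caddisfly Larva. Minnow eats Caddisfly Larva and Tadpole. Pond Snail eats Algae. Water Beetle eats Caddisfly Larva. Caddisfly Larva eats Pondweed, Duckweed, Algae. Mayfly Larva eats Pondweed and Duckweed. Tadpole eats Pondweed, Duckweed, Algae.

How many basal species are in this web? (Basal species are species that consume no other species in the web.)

Basal species (no prey listed): Pondweed, Duckweed, Algae.
Count: 3.

3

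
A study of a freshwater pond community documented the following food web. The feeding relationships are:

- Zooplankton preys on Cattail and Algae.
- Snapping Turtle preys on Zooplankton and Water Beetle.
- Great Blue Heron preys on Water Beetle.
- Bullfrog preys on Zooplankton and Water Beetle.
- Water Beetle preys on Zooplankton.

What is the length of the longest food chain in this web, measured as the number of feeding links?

One longest chain: Cattail → Zooplankton → Water Beetle → Great Blue Heron.
It has 4 species and 3 links.

3 links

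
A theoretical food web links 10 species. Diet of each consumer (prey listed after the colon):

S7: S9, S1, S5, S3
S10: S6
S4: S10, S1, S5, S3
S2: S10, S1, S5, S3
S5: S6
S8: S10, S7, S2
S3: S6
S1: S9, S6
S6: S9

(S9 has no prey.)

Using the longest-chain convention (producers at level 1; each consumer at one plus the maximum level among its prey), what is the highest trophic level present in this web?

Producers (level 1): S9.
S9 → S6 → S10 → S2 → S8 gives S8 level 5.
No species has a prey at level 5, so no species reaches level 6.

5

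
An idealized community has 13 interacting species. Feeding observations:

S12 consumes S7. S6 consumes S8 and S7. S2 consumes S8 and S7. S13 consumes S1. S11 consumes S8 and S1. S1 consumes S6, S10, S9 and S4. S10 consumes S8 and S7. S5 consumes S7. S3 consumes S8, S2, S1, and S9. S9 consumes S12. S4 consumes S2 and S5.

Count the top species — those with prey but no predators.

3

Top species (has prey, but nothing eats it): S11, S13, S3.
Count: 3.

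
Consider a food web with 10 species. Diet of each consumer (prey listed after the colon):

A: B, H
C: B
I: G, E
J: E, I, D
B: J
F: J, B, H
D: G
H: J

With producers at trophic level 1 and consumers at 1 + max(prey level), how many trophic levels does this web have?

Producers (level 1): G, E.
G → I → J → B → F gives F level 5.
No species has a prey at level 5, so no species reaches level 6.

5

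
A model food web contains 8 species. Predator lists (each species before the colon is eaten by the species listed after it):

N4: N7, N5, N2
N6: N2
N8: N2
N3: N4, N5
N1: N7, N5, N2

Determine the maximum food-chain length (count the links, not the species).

One longest chain: N3 → N4 → N7.
It has 3 species and 2 links.

2 links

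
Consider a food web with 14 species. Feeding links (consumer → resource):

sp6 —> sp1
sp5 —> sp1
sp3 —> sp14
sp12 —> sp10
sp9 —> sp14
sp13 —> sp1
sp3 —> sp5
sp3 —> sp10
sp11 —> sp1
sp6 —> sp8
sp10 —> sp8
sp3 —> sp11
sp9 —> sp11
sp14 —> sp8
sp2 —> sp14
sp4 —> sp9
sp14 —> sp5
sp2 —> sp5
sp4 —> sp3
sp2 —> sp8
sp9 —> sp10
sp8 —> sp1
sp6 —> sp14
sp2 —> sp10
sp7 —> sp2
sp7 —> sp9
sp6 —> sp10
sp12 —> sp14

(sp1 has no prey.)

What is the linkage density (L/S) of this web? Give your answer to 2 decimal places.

L/S = 2.00

There are L = 28 links among S = 14 species.
L/S = 28/14 = 2.0000 ≈ 2.00.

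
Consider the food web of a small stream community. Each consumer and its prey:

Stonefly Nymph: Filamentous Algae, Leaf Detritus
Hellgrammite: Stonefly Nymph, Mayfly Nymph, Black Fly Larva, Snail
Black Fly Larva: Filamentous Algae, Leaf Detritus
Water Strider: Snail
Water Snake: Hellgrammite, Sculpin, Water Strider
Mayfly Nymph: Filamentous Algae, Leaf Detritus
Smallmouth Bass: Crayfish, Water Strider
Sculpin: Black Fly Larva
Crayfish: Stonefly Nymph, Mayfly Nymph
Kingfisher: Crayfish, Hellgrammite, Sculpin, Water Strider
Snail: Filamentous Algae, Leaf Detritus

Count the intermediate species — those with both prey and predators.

Intermediate species (has both prey and predators): Stonefly Nymph, Mayfly Nymph, Black Fly Larva, Snail, Crayfish, Hellgrammite, Sculpin, Water Strider.
Count: 8.

8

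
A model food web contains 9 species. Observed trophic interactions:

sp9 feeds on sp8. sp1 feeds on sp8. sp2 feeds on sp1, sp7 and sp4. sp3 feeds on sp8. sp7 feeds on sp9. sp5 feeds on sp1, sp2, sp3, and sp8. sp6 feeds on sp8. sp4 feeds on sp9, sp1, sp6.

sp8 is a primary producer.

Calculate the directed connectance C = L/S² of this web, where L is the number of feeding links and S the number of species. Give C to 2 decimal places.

The web has S = 9 species and L = 15 feeding links.
C = L / S² = 15 / 81 = 0.1852 ≈ 0.19.

C = 0.19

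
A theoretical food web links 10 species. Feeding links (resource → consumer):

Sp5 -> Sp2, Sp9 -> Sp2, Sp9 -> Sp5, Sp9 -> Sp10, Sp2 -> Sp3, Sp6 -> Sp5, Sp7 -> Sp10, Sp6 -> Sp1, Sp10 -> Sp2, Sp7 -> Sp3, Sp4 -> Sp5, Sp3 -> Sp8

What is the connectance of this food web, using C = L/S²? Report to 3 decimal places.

C = 0.120

The web has S = 10 species and L = 12 feeding links.
C = L / S² = 12 / 100 = 0.1200 ≈ 0.120.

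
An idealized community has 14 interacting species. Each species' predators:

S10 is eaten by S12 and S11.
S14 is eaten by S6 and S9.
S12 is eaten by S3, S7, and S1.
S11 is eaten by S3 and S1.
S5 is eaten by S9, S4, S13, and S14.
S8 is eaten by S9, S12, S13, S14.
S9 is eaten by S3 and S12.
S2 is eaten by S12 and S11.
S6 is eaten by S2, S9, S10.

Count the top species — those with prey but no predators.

Top species (has prey, but nothing eats it): S4, S13, S3, S7, S1.
Count: 5.

5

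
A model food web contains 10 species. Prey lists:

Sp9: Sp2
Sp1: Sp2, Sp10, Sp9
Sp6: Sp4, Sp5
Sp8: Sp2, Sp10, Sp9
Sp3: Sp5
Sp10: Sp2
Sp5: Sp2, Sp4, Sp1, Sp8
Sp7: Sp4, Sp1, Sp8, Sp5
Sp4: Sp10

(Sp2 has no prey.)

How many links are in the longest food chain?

One longest chain: Sp2 → Sp10 → Sp4 → Sp5 → Sp3.
It has 5 species and 4 links.

4 links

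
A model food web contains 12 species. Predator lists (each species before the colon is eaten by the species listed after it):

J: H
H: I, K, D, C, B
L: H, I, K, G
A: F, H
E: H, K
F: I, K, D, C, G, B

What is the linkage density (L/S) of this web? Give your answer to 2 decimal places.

L/S = 1.67

There are L = 20 links among S = 12 species.
L/S = 20/12 = 1.6667 ≈ 1.67.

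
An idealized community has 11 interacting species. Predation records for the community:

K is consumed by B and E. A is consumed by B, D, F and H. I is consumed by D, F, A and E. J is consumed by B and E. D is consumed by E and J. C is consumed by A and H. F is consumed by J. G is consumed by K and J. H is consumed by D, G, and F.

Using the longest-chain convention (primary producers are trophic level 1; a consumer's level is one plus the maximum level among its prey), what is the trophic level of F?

Trophic level 4

C is a producer → level 1.
A eats C (level 1); other prey at levels: I 1 → level 2.
H eats A (level 2); other prey at levels: C 1 → level 3.
F eats H (level 3); other prey at levels: I 1, A 2 → level 4.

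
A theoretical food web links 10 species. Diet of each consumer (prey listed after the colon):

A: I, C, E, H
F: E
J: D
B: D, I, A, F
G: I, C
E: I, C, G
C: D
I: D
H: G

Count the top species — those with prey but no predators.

2

Top species (has prey, but nothing eats it): J, B.
Count: 2.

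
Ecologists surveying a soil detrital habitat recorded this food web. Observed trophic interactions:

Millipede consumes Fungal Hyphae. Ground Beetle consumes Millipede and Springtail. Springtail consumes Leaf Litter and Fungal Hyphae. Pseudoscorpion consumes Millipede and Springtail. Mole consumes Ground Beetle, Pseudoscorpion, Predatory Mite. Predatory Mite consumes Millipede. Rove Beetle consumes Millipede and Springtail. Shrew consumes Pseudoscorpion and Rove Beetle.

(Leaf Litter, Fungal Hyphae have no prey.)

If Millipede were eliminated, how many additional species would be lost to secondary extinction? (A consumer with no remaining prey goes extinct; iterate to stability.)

Remove Millipede.
Round 1: Predatory Mite (all prey gone) → extinct.
No further losses. Total secondary extinctions: 1.

1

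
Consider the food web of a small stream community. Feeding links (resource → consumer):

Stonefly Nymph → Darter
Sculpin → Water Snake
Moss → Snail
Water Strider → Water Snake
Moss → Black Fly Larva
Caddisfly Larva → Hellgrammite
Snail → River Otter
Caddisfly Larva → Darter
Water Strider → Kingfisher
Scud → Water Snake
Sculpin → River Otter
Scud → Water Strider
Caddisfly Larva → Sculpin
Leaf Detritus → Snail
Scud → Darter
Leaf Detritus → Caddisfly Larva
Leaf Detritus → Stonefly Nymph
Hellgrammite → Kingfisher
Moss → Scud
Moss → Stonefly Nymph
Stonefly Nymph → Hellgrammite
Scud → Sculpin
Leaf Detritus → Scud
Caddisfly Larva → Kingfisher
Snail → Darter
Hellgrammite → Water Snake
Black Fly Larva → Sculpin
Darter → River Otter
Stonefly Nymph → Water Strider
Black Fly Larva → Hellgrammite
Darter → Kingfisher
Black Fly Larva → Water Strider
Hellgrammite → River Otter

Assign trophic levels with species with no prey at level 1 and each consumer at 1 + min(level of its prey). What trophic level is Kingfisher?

Trophic level 3

Leaf Detritus has no prey (basal) → level 1.
Caddisfly Larva eats Leaf Detritus → level 2.
Kingfisher eats Caddisfly Larva → level 3.
No prey of Kingfisher is below level 2, so 3 is the minimum.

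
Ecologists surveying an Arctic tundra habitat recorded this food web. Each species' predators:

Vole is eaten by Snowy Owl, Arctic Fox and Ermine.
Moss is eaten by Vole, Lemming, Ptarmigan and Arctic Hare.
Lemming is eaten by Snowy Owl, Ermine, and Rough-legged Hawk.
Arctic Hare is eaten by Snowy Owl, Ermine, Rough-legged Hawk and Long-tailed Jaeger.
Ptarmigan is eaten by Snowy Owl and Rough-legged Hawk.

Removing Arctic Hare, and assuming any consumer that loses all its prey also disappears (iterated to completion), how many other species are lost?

Remove Arctic Hare.
Round 1: Long-tailed Jaeger (all prey gone) → extinct.
No further losses. Total secondary extinctions: 1.

1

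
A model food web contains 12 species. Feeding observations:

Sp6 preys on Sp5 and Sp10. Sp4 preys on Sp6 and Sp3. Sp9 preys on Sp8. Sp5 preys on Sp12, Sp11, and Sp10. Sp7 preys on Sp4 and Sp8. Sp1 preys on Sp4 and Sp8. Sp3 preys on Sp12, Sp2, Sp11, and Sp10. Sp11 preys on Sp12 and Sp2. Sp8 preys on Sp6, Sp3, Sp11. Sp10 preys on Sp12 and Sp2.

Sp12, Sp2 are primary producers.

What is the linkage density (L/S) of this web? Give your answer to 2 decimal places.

There are L = 23 links among S = 12 species.
L/S = 23/12 = 1.9167 ≈ 1.92.

L/S = 1.92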